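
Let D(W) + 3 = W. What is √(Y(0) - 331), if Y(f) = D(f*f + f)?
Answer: I*√334 ≈ 18.276*I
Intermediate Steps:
D(W) = -3 + W
Y(f) = -3 + f + f² (Y(f) = -3 + (f*f + f) = -3 + (f² + f) = -3 + (f + f²) = -3 + f + f²)
√(Y(0) - 331) = √((-3 + 0*(1 + 0)) - 331) = √((-3 + 0*1) - 331) = √((-3 + 0) - 331) = √(-3 - 331) = √(-334) = I*√334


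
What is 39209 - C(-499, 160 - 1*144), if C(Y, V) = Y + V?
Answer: 39692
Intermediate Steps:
C(Y, V) = V + Y
39209 - C(-499, 160 - 1*144) = 39209 - ((160 - 1*144) - 499) = 39209 - ((160 - 144) - 499) = 39209 - (16 - 499) = 39209 - 1*(-483) = 39209 + 483 = 39692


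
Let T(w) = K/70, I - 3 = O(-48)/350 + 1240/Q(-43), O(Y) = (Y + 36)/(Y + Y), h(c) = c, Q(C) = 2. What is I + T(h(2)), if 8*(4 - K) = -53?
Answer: 872413/1400 ≈ 623.15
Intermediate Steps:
K = 85/8 (K = 4 - 1/8*(-53) = 4 + 53/8 = 85/8 ≈ 10.625)
O(Y) = (36 + Y)/(2*Y) (O(Y) = (36 + Y)/((2*Y)) = (36 + Y)*(1/(2*Y)) = (36 + Y)/(2*Y))
I = 1744401/2800 (I = 3 + (((1/2)*(36 - 48)/(-48))/350 + 1240/2) = 3 + (((1/2)*(-1/48)*(-12))*(1/350) + 1240*(1/2)) = 3 + ((1/8)*(1/350) + 620) = 3 + (1/2800 + 620) = 3 + 1736001/2800 = 1744401/2800 ≈ 623.00)
T(w) = 17/112 (T(w) = (85/8)/70 = (85/8)*(1/70) = 17/112)
I + T(h(2)) = 1744401/2800 + 17/112 = 872413/1400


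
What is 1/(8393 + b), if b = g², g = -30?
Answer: 1/9293 ≈ 0.00010761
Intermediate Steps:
b = 900 (b = (-30)² = 900)
1/(8393 + b) = 1/(8393 + 900) = 1/9293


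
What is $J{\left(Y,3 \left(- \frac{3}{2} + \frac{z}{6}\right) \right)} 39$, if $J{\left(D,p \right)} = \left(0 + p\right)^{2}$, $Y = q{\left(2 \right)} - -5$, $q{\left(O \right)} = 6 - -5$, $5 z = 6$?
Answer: $\frac{59319}{100} \approx 593.19$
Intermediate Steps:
$z = \frac{6}{5}$ ($z = \frac{1}{5} \cdot 6 = \frac{6}{5} \approx 1.2$)
$q{\left(O \right)} = 11$ ($q{\left(O \right)} = 6 + 5 = 11$)
$Y = 16$ ($Y = 11 - -5 = 11 + 5 = 16$)
$J{\left(D,p \right)} = p^{2}$
$J{\left(Y,3 \left(- \frac{3}{2} + \frac{z}{6}\right) \right)} 39 = \left(3 \left(- \frac{3}{2} + \frac{6}{5 \cdot 6}\right)\right)^{2} \cdot 39 = \left(3 \left(\left(-3\right) \frac{1}{2} + \frac{6}{5} \cdot \frac{1}{6}\right)\right)^{2} \cdot 39 = \left(3 \left(- \frac{3}{2} + \frac{1}{5}\right)\right)^{2} \cdot 39 = \left(3 \left(- \frac{13}{10}\right)\right)^{2} \cdot 39 = \left(- \frac{39}{10}\right)^{2} \cdot 39 = \frac{1521}{100} \cdot 39 = \frac{59319}{100}$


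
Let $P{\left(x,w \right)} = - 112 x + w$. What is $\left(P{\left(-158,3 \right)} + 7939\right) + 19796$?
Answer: $45434$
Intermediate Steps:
$P{\left(x,w \right)} = w - 112 x$
$\left(P{\left(-158,3 \right)} + 7939\right) + 19796 = \left(\left(3 - -17696\right) + 7939\right) + 19796 = \left(\left(3 + 17696\right) + 7939\right) + 19796 = \left(17699 + 7939\right) + 19796 = 25638 + 19796 = 45434$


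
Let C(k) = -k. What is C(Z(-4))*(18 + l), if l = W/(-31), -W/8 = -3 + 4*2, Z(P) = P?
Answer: 2392/31 ≈ 77.161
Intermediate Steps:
W = -40 (W = -8*(-3 + 4*2) = -8*(-3 + 8) = -8*5 = -40)
l = 40/31 (l = -40/(-31) = -40*(-1/31) = 40/31 ≈ 1.2903)
C(Z(-4))*(18 + l) = (-1*(-4))*(18 + 40/31) = 4*(598/31) = 2392/31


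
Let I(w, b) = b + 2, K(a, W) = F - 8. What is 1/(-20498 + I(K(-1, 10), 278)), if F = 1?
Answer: -1/20218 ≈ -4.9461e-5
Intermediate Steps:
K(a, W) = -7 (K(a, W) = 1 - 8 = -7)
I(w, b) = 2 + b
1/(-20498 + I(K(-1, 10), 278)) = 1/(-20498 + (2 + 278)) = 1/(-20498 + 280) = 1/(-20218) = -1/20218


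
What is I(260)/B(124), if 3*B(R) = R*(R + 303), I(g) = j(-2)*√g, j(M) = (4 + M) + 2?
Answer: 6*√65/13237 ≈ 0.0036544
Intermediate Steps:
j(M) = 6 + M
I(g) = 4*√g (I(g) = (6 - 2)*√g = 4*√g)
B(R) = R*(303 + R)/3 (B(R) = (R*(R + 303))/3 = (R*(303 + R))/3 = R*(303 + R)/3)
I(260)/B(124) = (4*√260)/(((⅓)*124*(303 + 124))) = (4*(2*√65))/(((⅓)*124*427)) = (8*√65)/(52948/3) = (8*√65)*(3/52948) = 6*√65/13237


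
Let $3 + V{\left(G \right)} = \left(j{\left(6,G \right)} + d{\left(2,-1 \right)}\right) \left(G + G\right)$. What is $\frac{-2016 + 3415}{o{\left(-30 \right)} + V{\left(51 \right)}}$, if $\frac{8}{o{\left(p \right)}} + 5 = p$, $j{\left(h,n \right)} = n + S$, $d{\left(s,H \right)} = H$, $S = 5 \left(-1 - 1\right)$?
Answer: $\frac{48965}{142687} \approx 0.34316$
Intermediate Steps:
$S = -10$ ($S = 5 \left(-2\right) = -10$)
$j{\left(h,n \right)} = -10 + n$ ($j{\left(h,n \right)} = n - 10 = -10 + n$)
$o{\left(p \right)} = \frac{8}{-5 + p}$
$V{\left(G \right)} = -3 + 2 G \left(-11 + G\right)$ ($V{\left(G \right)} = -3 + \left(\left(-10 + G\right) - 1\right) \left(G + G\right) = -3 + \left(-11 + G\right) 2 G = -3 + 2 G \left(-11 + G\right)$)
$\frac{-2016 + 3415}{o{\left(-30 \right)} + V{\left(51 \right)}} = \frac{-2016 + 3415}{\frac{8}{-5 - 30} - \left(1125 - 5202\right)} = \frac{1399}{\frac{8}{-35} - -4077} = \frac{1399}{8 \left(- \frac{1}{35}\right) - -4077} = \frac{1399}{- \frac{8}{35} + 4077} = \frac{1399}{\frac{142687}{35}} = 1399 \cdot \frac{35}{142687} = \frac{48965}{142687}$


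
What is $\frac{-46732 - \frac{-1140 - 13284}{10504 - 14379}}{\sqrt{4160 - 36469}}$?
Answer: $\frac{181100924 i \sqrt{32309}}{125197375} \approx 260.01 i$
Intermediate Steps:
$\frac{-46732 - \frac{-1140 - 13284}{10504 - 14379}}{\sqrt{4160 - 36469}} = \frac{-46732 - - \frac{14424}{-3875}}{\sqrt{-32309}} = \frac{-46732 - \left(-14424\right) \left(- \frac{1}{3875}\right)}{i \sqrt{32309}} = \left(-46732 - \frac{14424}{3875}\right) \left(- \frac{i \sqrt{32309}}{32309}\right) = - \frac{181100924 \left(- \frac{i \sqrt{32309}}{32309}\right)}{3875} = \frac{181100924 i \sqrt{32309}}{125197375}$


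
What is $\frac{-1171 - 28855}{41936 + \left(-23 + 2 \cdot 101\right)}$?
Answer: $- \frac{30026}{42115} \approx -0.71295$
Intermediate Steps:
$\frac{-1171 - 28855}{41936 + \left(-23 + 2 \cdot 101\right)} = - \frac{30026}{41936 + \left(-23 + 202\right)} = - \frac{30026}{41936 + 179} = - \frac{30026}{42115}$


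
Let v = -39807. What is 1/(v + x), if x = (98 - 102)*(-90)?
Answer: -1/39447 ≈ -2.5350e-5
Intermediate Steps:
x = 360 (x = -4*(-90) = 360)
1/(v + x) = 1/(-39807 + 360) = 1/(-39447) = -1/39447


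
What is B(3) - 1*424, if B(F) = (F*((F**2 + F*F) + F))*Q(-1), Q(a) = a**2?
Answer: -361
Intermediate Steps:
B(F) = F*(F + 2*F**2) (B(F) = (F*((F**2 + F*F) + F))*(-1)**2 = (F*((F**2 + F**2) + F))*1 = (F*(2*F**2 + F))*1 = (F*(F + 2*F**2))*1 = F*(F + 2*F**2))
B(3) - 1*424 = 3**2*(1 + 2*3) - 1*424 = 9*(1 + 6) - 424 = 9*7 - 424 = 63 - 424 = -361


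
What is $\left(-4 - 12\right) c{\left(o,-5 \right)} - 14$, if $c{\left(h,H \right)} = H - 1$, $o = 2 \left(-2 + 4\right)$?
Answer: $82$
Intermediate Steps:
$o = 4$ ($o = 2 \cdot 2 = 4$)
$c{\left(h,H \right)} = -1 + H$
$\left(-4 - 12\right) c{\left(o,-5 \right)} - 14 = \left(-4 - 12\right) \left(-1 - 5\right) - 14 = \left(-4 - 12\right) \left(-6\right) - 14 = \left(-16\right) \left(-6\right) - 14 = 96 - 14 = 82$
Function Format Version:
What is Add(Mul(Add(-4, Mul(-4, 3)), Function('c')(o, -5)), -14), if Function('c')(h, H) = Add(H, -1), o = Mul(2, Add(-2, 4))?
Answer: 82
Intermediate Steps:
o = 4 (o = Mul(2, 2) = 4)
Function('c')(h, H) = Add(-1, H)
Add(Mul(Add(-4, Mul(-4, 3)), Function('c')(o, -5)), -14) = Add(Mul(Add(-4, Mul(-4, 3)), Add(-1, -5)), -14) = Add(Mul(Add(-4, -12), -6), -14) = Add(Mul(-16, -6), -14) = Add(96, -14) = 82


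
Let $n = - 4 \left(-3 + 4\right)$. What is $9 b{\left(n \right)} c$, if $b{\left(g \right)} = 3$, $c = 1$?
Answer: $27$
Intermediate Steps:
$n = -4$ ($n = \left(-4\right) 1 = -4$)
$9 b{\left(n \right)} c = 9 \cdot 3 \cdot 1 = 27 \cdot 1 = 27$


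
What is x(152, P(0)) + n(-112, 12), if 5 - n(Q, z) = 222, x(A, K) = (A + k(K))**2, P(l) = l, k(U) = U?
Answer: 22887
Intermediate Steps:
x(A, K) = (A + K)**2
n(Q, z) = -217 (n(Q, z) = 5 - 1*222 = 5 - 222 = -217)
x(152, P(0)) + n(-112, 12) = (152 + 0)**2 - 217 = 152**2 - 217 = 23104 - 217 = 22887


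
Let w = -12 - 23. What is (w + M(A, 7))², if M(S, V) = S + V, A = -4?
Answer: 1024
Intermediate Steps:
w = -35
(w + M(A, 7))² = (-35 + (-4 + 7))² = (-35 + 3)² = (-32)² = 1024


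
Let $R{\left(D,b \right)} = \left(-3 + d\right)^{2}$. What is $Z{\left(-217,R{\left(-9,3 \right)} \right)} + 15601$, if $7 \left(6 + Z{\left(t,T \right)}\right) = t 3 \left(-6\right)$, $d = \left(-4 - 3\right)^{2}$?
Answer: $16153$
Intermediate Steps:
$d = 49$ ($d = \left(-7\right)^{2} = 49$)
$R{\left(D,b \right)} = 2116$ ($R{\left(D,b \right)} = \left(-3 + 49\right)^{2} = 46^{2} = 2116$)
$Z{\left(t,T \right)} = -6 - \frac{18 t}{7}$ ($Z{\left(t,T \right)} = -6 + \frac{t 3 \left(-6\right)}{7} = -6 + \frac{3 t \left(-6\right)}{7} = -6 + \frac{\left(-18\right) t}{7} = -6 - \frac{18 t}{7}$)
$Z{\left(-217,R{\left(-9,3 \right)} \right)} + 15601 = \left(-6 - -558\right) + 15601 = \left(-6 + 558\right) + 15601 = 552 + 15601 = 16153$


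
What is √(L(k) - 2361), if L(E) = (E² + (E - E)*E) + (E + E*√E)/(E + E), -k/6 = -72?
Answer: √(737054 + 24*√3)/2 ≈ 429.27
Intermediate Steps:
k = 432 (k = -6*(-72) = 432)
L(E) = E² + (E + E^(3/2))/(2*E) (L(E) = (E² + 0*E) + (E + E^(3/2))/((2*E)) = (E² + 0) + (E + E^(3/2))*(1/(2*E)) = E² + (E + E^(3/2))/(2*E))
√(L(k) - 2361) = √((½ + 432² + √432/2) - 2361) = √((½ + 186624 + (12*√3)/2) - 2361) = √((½ + 186624 + 6*√3) - 2361) = √((373249/2 + 6*√3) - 2361) = √(368527/2 + 6*√3)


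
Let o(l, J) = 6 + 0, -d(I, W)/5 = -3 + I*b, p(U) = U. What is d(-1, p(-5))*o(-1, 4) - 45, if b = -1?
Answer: 15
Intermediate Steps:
d(I, W) = 15 + 5*I (d(I, W) = -5*(-3 + I*(-1)) = -5*(-3 - I) = 15 + 5*I)
o(l, J) = 6
d(-1, p(-5))*o(-1, 4) - 45 = (15 + 5*(-1))*6 - 45 = (15 - 5)*6 - 45 = 10*6 - 45 = 60 - 45 = 15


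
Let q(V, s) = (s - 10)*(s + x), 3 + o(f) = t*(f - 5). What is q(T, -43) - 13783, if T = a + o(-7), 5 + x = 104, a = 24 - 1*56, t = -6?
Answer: -16751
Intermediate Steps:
a = -32 (a = 24 - 56 = -32)
x = 99 (x = -5 + 104 = 99)
o(f) = 27 - 6*f (o(f) = -3 - 6*(f - 5) = -3 - 6*(-5 + f) = -3 + (30 - 6*f) = 27 - 6*f)
T = 37 (T = -32 + (27 - 6*(-7)) = -32 + (27 + 42) = -32 + 69 = 37)
q(V, s) = (-10 + s)*(99 + s) (q(V, s) = (s - 10)*(s + 99) = (-10 + s)*(99 + s))
q(T, -43) - 13783 = (-990 + (-43)² + 89*(-43)) - 13783 = (-990 + 1849 - 3827) - 13783 = -2968 - 13783 = -16751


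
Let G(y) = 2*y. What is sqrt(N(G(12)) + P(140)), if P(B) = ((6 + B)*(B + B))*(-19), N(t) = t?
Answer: 2*I*sqrt(194174) ≈ 881.3*I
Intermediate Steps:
P(B) = -38*B*(6 + B) (P(B) = ((6 + B)*(2*B))*(-19) = (2*B*(6 + B))*(-19) = -38*B*(6 + B))
sqrt(N(G(12)) + P(140)) = sqrt(2*12 - 38*140*(6 + 140)) = sqrt(24 - 38*140*146) = sqrt(24 - 776720) = sqrt(-776696) = 2*I*sqrt(194174)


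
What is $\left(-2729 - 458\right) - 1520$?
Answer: $-4707$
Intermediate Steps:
$\left(-2729 - 458\right) - 1520 = -3187 - 1520 = -4707$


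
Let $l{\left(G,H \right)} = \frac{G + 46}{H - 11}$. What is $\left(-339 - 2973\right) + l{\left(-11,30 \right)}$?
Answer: $- \frac{62893}{19} \approx -3310.2$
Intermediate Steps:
$l{\left(G,H \right)} = \frac{46 + G}{-11 + H}$
$\left(-339 - 2973\right) + l{\left(-11,30 \right)} = \left(-339 - 2973\right) + \frac{46 - 11}{-11 + 30} = -3312 + \frac{1}{19} \cdot 35 = -3312 + \frac{35}{19} = - \frac{62893}{19}$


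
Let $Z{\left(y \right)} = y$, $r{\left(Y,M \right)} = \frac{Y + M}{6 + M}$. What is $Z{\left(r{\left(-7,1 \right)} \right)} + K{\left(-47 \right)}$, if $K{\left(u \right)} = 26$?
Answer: $\frac{176}{7} \approx 25.143$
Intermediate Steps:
$r{\left(Y,M \right)} = \frac{M + Y}{6 + M}$
$Z{\left(r{\left(-7,1 \right)} \right)} + K{\left(-47 \right)} = \frac{1 - 7}{6 + 1} + 26 = \frac{1}{7} \left(-6\right) + 26 = - \frac{6}{7} + 26 = \frac{176}{7}$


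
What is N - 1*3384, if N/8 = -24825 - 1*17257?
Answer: -340040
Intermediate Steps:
N = -336656 (N = 8*(-24825 - 1*17257) = 8*(-24825 - 17257) = 8*(-42082) = -336656)
N - 1*3384 = -336656 - 1*3384 = -336656 - 3384 = -340040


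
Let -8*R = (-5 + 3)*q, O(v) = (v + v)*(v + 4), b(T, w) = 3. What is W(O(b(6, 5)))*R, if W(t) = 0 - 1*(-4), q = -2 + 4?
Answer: 2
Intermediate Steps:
q = 2
O(v) = 2*v*(4 + v) (O(v) = (2*v)*(4 + v) = 2*v*(4 + v))
W(t) = 4 (W(t) = 0 + 4 = 4)
R = 1/2 (R = -(-5 + 3)*2/8 = -(-1)*2/4 = -1/8*(-4) = 1/2 ≈ 0.50000)
W(O(b(6, 5)))*R = 4*(1/2) = 2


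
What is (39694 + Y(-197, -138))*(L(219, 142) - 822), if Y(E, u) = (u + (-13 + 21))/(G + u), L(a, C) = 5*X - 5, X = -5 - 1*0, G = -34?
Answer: -1454257074/43 ≈ -3.3820e+7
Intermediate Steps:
X = -5 (X = -5 + 0 = -5)
L(a, C) = -30 (L(a, C) = 5*(-5) - 5 = -25 - 5 = -30)
Y(E, u) = (8 + u)/(-34 + u) (Y(E, u) = (u + (-13 + 21))/(-34 + u) = (u + 8)/(-34 + u) = (8 + u)/(-34 + u))
(39694 + Y(-197, -138))*(L(219, 142) - 822) = (39694 + (8 - 138)/(-34 - 138))*(-30 - 822) = (39694 - 130/(-172))*(-852) = (39694 - 1/172*(-130))*(-852) = (39694 + 65/86)*(-852) = (3413749/86)*(-852) = -1454257074/43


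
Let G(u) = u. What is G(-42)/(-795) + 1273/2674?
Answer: 374781/708610 ≈ 0.52890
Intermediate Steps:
G(-42)/(-795) + 1273/2674 = -42/(-795) + 1273/2674 = -42*(-1/795) + 1273*(1/2674) = 14/265 + 1273/2674 = 374781/708610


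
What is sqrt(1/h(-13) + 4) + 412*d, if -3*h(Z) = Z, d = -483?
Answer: -198996 + sqrt(715)/13 ≈ -1.9899e+5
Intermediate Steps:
h(Z) = -Z/3
sqrt(1/h(-13) + 4) + 412*d = sqrt(1/(-1/3*(-13)) + 4) + 412*(-483) = sqrt(1/(13/3) + 4) - 198996 = sqrt(3/13 + 4) - 198996 = sqrt(55/13) - 198996 = sqrt(715)/13 - 198996 = -198996 + sqrt(715)/13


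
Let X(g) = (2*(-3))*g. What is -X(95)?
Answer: 570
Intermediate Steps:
X(g) = -6*g
-X(95) = -(-6)*95 = -1*(-570) = 570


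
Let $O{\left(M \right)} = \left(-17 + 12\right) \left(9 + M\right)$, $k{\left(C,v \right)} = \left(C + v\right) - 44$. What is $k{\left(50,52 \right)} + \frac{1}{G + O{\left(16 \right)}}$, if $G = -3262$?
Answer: $\frac{196445}{3387} \approx 58.0$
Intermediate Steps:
$k{\left(C,v \right)} = -44 + C + v$
$O{\left(M \right)} = -45 - 5 M$ ($O{\left(M \right)} = - 5 \left(9 + M\right) = -45 - 5 M$)
$k{\left(50,52 \right)} + \frac{1}{G + O{\left(16 \right)}} = \left(-44 + 50 + 52\right) + \frac{1}{-3262 - 125} = 58 + \frac{1}{-3262 - 125} = 58 + \frac{1}{-3387} = 58 - \frac{1}{3387} = \frac{196445}{3387}$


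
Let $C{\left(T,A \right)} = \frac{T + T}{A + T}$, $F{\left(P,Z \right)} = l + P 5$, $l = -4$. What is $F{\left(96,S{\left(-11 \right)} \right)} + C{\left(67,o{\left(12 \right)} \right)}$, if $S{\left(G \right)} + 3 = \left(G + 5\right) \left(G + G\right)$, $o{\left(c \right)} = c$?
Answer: $\frac{37738}{79} \approx 477.7$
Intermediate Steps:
$S{\left(G \right)} = -3 + 2 G \left(5 + G\right)$ ($S{\left(G \right)} = -3 + \left(G + 5\right) \left(G + G\right) = -3 + \left(5 + G\right) 2 G = -3 + 2 G \left(5 + G\right)$)
$F{\left(P,Z \right)} = -4 + 5 P$ ($F{\left(P,Z \right)} = -4 + P 5 = -4 + 5 P$)
$C{\left(T,A \right)} = \frac{2 T}{A + T}$
$F{\left(96,S{\left(-11 \right)} \right)} + C{\left(67,o{\left(12 \right)} \right)} = \left(-4 + 5 \cdot 96\right) + 2 \cdot 67 \frac{1}{12 + 67} = \left(-4 + 480\right) + 2 \cdot 67 \cdot \frac{1}{79} = 476 + 2 \cdot 67 \cdot \frac{1}{79} = 476 + \frac{134}{79} = \frac{37738}{79}$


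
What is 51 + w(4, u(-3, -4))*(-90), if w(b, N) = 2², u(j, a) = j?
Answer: -309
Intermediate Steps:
w(b, N) = 4
51 + w(4, u(-3, -4))*(-90) = 51 + 4*(-90) = 51 - 360 = -309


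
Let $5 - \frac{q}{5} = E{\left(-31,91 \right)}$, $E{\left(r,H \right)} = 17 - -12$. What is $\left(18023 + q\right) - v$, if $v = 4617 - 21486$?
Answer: $34772$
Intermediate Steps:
$E{\left(r,H \right)} = 29$ ($E{\left(r,H \right)} = 17 + 12 = 29$)
$q = -120$ ($q = 25 - 145 = -120$)
$v = -16869$
$\left(18023 + q\right) - v = \left(18023 - 120\right) - -16869 = 17903 + 16869 = 34772$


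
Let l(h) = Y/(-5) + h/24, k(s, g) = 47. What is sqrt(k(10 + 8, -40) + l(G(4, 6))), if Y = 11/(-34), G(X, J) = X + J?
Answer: sqrt(12349905)/510 ≈ 6.8907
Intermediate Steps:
G(X, J) = J + X
Y = -11/34 (Y = 11*(-1/34) = -11/34 ≈ -0.32353)
l(h) = 11/170 + h/24 (l(h) = -11/34/(-5) + h/24 = -11/34*(-1/5) + h*(1/24) = 11/170 + h/24)
sqrt(k(10 + 8, -40) + l(G(4, 6))) = sqrt(47 + (11/170 + (6 + 4)/24)) = sqrt(47 + (11/170 + (1/24)*10)) = sqrt(47 + (11/170 + 5/12)) = sqrt(47 + 491/1020) = sqrt(48431/1020) = sqrt(12349905)/510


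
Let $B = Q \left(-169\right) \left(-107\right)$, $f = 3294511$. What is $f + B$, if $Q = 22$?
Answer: $3692337$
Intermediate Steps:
$B = 397826$ ($B = 22 \left(-169\right) \left(-107\right) = \left(-3718\right) \left(-107\right) = 397826$)
$f + B = 3294511 + 397826 = 3692337$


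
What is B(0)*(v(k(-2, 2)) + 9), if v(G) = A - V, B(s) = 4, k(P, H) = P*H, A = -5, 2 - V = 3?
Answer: 20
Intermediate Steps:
V = -1 (V = 2 - 1*3 = 2 - 3 = -1)
k(P, H) = H*P
v(G) = -4 (v(G) = -5 - 1*(-1) = -5 + 1 = -4)
B(0)*(v(k(-2, 2)) + 9) = 4*(-4 + 9) = 4*5 = 20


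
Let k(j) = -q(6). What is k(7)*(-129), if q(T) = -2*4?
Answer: -1032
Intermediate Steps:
q(T) = -8
k(j) = 8 (k(j) = -1*(-8) = 8)
k(7)*(-129) = 8*(-129) = -1032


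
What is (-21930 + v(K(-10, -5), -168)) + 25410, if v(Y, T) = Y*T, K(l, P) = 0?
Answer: 3480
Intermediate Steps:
v(Y, T) = T*Y
(-21930 + v(K(-10, -5), -168)) + 25410 = (-21930 - 168*0) + 25410 = (-21930 + 0) + 25410 = -21930 + 25410 = 3480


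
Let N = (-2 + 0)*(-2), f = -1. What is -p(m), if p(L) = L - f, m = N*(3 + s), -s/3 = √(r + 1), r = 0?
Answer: -1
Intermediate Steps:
N = 4 (N = -2*(-2) = 4)
s = -3 (s = -3*√(0 + 1) = -3*√1 = -3*1 = -3)
m = 0 (m = 4*(3 - 3) = 4*0 = 0)
p(L) = 1 + L (p(L) = L - 1*(-1) = L + 1 = 1 + L)
-p(m) = -(1 + 0) = -1*1 = -1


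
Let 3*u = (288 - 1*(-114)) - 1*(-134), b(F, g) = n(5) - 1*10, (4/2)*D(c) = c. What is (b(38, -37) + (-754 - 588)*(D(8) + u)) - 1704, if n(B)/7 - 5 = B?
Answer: -740348/3 ≈ -2.4678e+5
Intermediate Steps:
D(c) = c/2
n(B) = 35 + 7*B
b(F, g) = 60 (b(F, g) = (35 + 7*5) - 1*10 = (35 + 35) - 10 = 70 - 10 = 60)
u = 536/3 (u = ((288 - 1*(-114)) - 1*(-134))/3 = ((288 + 114) + 134)/3 = (402 + 134)/3 = (⅓)*536 = 536/3 ≈ 178.67)
(b(38, -37) + (-754 - 588)*(D(8) + u)) - 1704 = (60 + (-754 - 588)*((½)*8 + 536/3)) - 1704 = (60 - 1342*(4 + 536/3)) - 1704 = (60 - 1342*548/3) - 1704 = (60 - 735416/3) - 1704 = -735236/3 - 1704 = -740348/3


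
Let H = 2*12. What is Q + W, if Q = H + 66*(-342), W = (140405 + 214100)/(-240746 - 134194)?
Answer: -1690900325/74988 ≈ -22549.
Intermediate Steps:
W = -70901/74988 (W = 354505/(-374940) = 354505*(-1/374940) = -70901/74988 ≈ -0.94550)
H = 24
Q = -22548 (Q = 24 + 66*(-342) = 24 - 22572 = -22548)
Q + W = -22548 - 70901/74988 = -1690900325/74988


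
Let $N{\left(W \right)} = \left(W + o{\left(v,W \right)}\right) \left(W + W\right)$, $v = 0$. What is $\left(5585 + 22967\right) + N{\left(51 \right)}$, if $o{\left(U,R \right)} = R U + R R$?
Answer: $299056$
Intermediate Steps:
$o{\left(U,R \right)} = R^{2} + R U$ ($o{\left(U,R \right)} = R U + R^{2} = R^{2} + R U$)
$N{\left(W \right)} = 2 W \left(W + W^{2}\right)$ ($N{\left(W \right)} = \left(W + W \left(W + 0\right)\right) \left(W + W\right) = \left(W + W W\right) 2 W = \left(W + W^{2}\right) 2 W = 2 W \left(W + W^{2}\right)$)
$\left(5585 + 22967\right) + N{\left(51 \right)} = \left(5585 + 22967\right) + 2 \cdot 51^{2} \left(1 + 51\right) = 28552 + 2 \cdot 2601 \cdot 52 = 28552 + 270504 = 299056$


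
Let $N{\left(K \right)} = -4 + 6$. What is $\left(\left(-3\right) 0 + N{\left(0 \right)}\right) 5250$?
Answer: $10500$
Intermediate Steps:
$N{\left(K \right)} = 2$
$\left(\left(-3\right) 0 + N{\left(0 \right)}\right) 5250 = \left(\left(-3\right) 0 + 2\right) 5250 = \left(0 + 2\right) 5250 = 2 \cdot 5250 = 10500$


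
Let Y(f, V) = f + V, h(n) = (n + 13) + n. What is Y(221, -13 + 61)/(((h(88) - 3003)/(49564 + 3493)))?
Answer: -14272333/2814 ≈ -5071.9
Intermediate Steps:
h(n) = 13 + 2*n (h(n) = (13 + n) + n = 13 + 2*n)
Y(f, V) = V + f
Y(221, -13 + 61)/(((h(88) - 3003)/(49564 + 3493))) = ((-13 + 61) + 221)/((((13 + 2*88) - 3003)/(49564 + 3493))) = (48 + 221)/((((13 + 176) - 3003)/53057)) = 269/(((189 - 3003)*(1/53057))) = 269/((-2814*1/53057)) = 269/(-2814/53057) = 269*(-53057/2814) = -14272333/2814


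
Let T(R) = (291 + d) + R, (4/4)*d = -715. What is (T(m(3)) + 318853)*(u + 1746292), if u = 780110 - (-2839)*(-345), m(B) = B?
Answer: 492597427104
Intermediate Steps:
d = -715
T(R) = -424 + R (T(R) = (291 - 715) + R = -424 + R)
u = -199345 (u = 780110 - 1*979455 = 780110 - 979455 = -199345)
(T(m(3)) + 318853)*(u + 1746292) = ((-424 + 3) + 318853)*(-199345 + 1746292) = (-421 + 318853)*1546947 = 318432*1546947 = 492597427104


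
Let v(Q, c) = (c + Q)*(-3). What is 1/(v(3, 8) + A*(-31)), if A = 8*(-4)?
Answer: 1/959 ≈ 0.0010428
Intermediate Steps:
v(Q, c) = -3*Q - 3*c (v(Q, c) = (Q + c)*(-3) = -3*Q - 3*c)
A = -32
1/(v(3, 8) + A*(-31)) = 1/((-3*3 - 3*8) - 32*(-31)) = 1/((-9 - 24) + 992) = 1/(-33 + 992) = 1/959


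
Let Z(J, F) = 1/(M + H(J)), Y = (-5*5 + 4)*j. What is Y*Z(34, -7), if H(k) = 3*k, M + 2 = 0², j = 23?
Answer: -483/100 ≈ -4.8300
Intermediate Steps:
M = -2 (M = -2 + 0² = -2 + 0 = -2)
Y = -483 (Y = (-5*5 + 4)*23 = (-25 + 4)*23 = -21*23 = -483)
Z(J, F) = 1/(-2 + 3*J)
Y*Z(34, -7) = -483/(-2 + 3*34) = -483/(-2 + 102) = -483/100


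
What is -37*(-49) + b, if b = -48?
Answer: 1765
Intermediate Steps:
-37*(-49) + b = -37*(-49) - 48 = 1813 - 48 = 1765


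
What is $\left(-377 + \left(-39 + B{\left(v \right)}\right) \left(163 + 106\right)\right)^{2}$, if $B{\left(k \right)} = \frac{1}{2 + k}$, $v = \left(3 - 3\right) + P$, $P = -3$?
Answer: $124032769$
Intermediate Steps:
$v = -3$ ($v = \left(3 - 3\right) - 3 = 0 - 3 = -3$)
$\left(-377 + \left(-39 + B{\left(v \right)}\right) \left(163 + 106\right)\right)^{2} = \left(-377 + \left(-39 + \frac{1}{2 - 3}\right) \left(163 + 106\right)\right)^{2} = \left(-377 + \left(-39 + \frac{1}{-1}\right) 269\right)^{2} = \left(-377 + \left(-39 - 1\right) 269\right)^{2} = \left(-377 - 10760\right)^{2} = \left(-11137\right)^{2} = 124032769$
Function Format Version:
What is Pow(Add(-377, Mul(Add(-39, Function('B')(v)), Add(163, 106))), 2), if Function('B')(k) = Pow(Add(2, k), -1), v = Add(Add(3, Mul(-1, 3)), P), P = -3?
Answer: 124032769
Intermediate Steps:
v = -3 (v = Add(Add(3, Mul(-1, 3)), -3) = Add(Add(3, -3), -3) = Add(0, -3) = -3)
Pow(Add(-377, Mul(Add(-39, Function('B')(v)), Add(163, 106))), 2) = Pow(Add(-377, Mul(Add(-39, Pow(Add(2, -3), -1)), Add(163, 106))), 2) = Pow(Add(-377, Mul(Add(-39, Pow(-1, -1)), 269)), 2) = Pow(Add(-377, Mul(Add(-39, -1), 269)), 2) = Pow(Add(-377, Mul(-40, 269)), 2) = Pow(Add(-377, -10760), 2) = Pow(-11137, 2) = 124032769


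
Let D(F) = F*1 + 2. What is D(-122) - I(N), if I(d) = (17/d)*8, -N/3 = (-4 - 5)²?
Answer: -29024/243 ≈ -119.44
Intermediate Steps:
N = -243 (N = -3*(-4 - 5)² = -3*(-9)² = -3*81 = -243)
D(F) = 2 + F (D(F) = F + 2 = 2 + F)
I(d) = 136/d
D(-122) - I(N) = (2 - 122) - 136/(-243) = -120 - 136*(-1)/243 = -120 - 1*(-136/243) = -120 + 136/243 = -29024/243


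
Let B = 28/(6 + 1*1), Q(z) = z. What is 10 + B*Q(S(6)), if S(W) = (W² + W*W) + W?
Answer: 322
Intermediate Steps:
S(W) = W + 2*W² (S(W) = (W² + W²) + W = 2*W² + W = W + 2*W²)
B = 4 (B = 28/(6 + 1) = 28/7 = 28*(⅐) = 4)
10 + B*Q(S(6)) = 10 + 4*(6*(1 + 2*6)) = 10 + 4*(6*(1 + 12)) = 10 + 4*(6*13) = 10 + 4*78 = 10 + 312 = 322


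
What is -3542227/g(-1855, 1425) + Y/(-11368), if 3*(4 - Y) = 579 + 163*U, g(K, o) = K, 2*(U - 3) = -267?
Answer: 11501495501/6025040 ≈ 1908.9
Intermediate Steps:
U = -261/2 (U = 3 + (½)*(-267) = 3 - 267/2 = -261/2 ≈ -130.50)
Y = 13803/2 (Y = 4 - (579 + 163*(-261/2))/3 = 4 - (579 - 42543/2)/3 = 4 - ⅓*(-41385/2) = 4 + 13795/2 = 13803/2 ≈ 6901.5)
-3542227/g(-1855, 1425) + Y/(-11368) = -3542227/(-1855) + (13803/2)/(-11368) = -3542227*(-1/1855) + (13803/2)*(-1/11368) = 3542227/1855 - 13803/22736 = 11501495501/6025040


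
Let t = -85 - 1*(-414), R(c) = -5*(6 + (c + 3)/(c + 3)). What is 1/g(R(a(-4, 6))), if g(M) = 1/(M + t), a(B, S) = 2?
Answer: 294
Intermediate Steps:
R(c) = -35 (R(c) = -5*(6 + (3 + c)/(3 + c)) = -5*(6 + 1) = -5*7 = -35)
t = 329 (t = -85 + 414 = 329)
g(M) = 1/(329 + M) (g(M) = 1/(M + 329) = 1/(329 + M))
1/g(R(a(-4, 6))) = 1/(1/(329 - 35)) = 1/(1/294) = 294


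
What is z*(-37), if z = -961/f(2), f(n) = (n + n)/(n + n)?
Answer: 35557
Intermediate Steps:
f(n) = 1 (f(n) = (2*n)/((2*n)) = (2*n)*(1/(2*n)) = 1)
z = -961 (z = -961/1 = -961*1 = -961)
z*(-37) = -961*(-37) = 35557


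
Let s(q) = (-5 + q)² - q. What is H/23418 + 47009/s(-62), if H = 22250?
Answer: 200352752/17762553 ≈ 11.279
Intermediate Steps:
H/23418 + 47009/s(-62) = 22250/23418 + 47009/((-5 - 62)² - 1*(-62)) = 22250*(1/23418) + 47009/((-67)² + 62) = 11125/11709 + 47009/(4489 + 62) = 11125/11709 + 47009/4551 = 200352752/17762553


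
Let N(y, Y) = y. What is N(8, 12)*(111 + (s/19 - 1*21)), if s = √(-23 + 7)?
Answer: 720 + 32*I/19 ≈ 720.0 + 1.6842*I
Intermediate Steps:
s = 4*I (s = √(-16) = 4*I ≈ 4.0*I)
N(8, 12)*(111 + (s/19 - 1*21)) = 8*(111 + ((4*I)/19 - 1*21)) = 8*(111 + ((4*I)*(1/19) - 21)) = 8*(111 + (4*I/19 - 21)) = 8*(111 + (-21 + 4*I/19)) = 8*(90 + 4*I/19) = 720 + 32*I/19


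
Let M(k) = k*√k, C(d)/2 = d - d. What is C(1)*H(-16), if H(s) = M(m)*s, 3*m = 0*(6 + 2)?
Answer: 0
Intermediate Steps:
C(d) = 0 (C(d) = 2*(d - d) = 2*0 = 0)
m = 0 (m = (0*(6 + 2))/3 = (0*8)/3 = (⅓)*0 = 0)
M(k) = k^(3/2)
H(s) = 0 (H(s) = 0^(3/2)*s = 0*s = 0)
C(1)*H(-16) = 0*0 = 0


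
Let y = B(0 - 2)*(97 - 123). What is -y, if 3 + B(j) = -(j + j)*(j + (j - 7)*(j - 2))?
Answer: 3458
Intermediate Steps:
B(j) = -3 - 2*j*(j + (-7 + j)*(-2 + j)) (B(j) = -3 - (j + j)*(j + (j - 7)*(j - 2)) = -3 - 2*j*(j + (-7 + j)*(-2 + j)))
y = -3458 (y = (-3 - 28*(0 - 2) - 2*(0 - 2)³ + 16*(0 - 2)²)*(97 - 123) = (-3 - 28*(-2) - 2*(-2)³ + 16*(-2)²)*(-26) = (-3 + 56 - 2*(-8) + 16*4)*(-26) = (-3 + 56 + 16 + 64)*(-26) = 133*(-26) = -3458)
-y = -1*(-3458) = 3458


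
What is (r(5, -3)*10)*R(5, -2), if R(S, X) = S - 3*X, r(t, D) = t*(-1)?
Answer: -550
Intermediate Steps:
r(t, D) = -t
(r(5, -3)*10)*R(5, -2) = (-1*5*10)*(5 - 3*(-2)) = (-5*10)*(5 + 6) = -50*11 = -550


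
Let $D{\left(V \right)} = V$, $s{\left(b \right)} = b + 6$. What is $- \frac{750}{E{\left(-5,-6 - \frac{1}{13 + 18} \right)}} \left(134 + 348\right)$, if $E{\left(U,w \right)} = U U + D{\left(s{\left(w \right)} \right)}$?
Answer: $- \frac{1867750}{129} \approx -14479.0$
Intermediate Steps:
$s{\left(b \right)} = 6 + b$
$E{\left(U,w \right)} = 6 + w + U^{2}$ ($E{\left(U,w \right)} = U U + \left(6 + w\right) = U^{2} + \left(6 + w\right) = 6 + w + U^{2}$)
$- \frac{750}{E{\left(-5,-6 - \frac{1}{13 + 18} \right)}} \left(134 + 348\right) = - \frac{750}{6 - \left(6 + \frac{1}{13 + 18}\right) + \left(-5\right)^{2}} \left(134 + 348\right) = - \frac{750}{6 - \frac{187}{31} + 25} \cdot 482 = - \frac{750}{\frac{774}{31}} \cdot 482 = \left(-750\right) \frac{31}{774} \cdot 482 = \left(- \frac{3875}{129}\right) 482 = - \frac{1867750}{129}$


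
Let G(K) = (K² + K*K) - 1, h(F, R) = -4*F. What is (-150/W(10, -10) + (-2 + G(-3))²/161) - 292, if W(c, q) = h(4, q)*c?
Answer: -746177/2576 ≈ -289.67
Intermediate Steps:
G(K) = -1 + 2*K² (G(K) = (K² + K²) - 1 = 2*K² - 1 = -1 + 2*K²)
W(c, q) = -16*c (W(c, q) = (-4*4)*c = -16*c)
(-150/W(10, -10) + (-2 + G(-3))²/161) - 292 = (-150/((-16*10)) + (-2 + (-1 + 2*(-3)²))²/161) - 292 = (-150/(-160) + (-2 + (-1 + 2*9))²*(1/161)) - 292 = (-150*(-1/160) + (-2 + (-1 + 18))²*(1/161)) - 292 = (15/16 + (-2 + 17)²*(1/161)) - 292 = (15/16 + 15²*(1/161)) - 292 = (15/16 + 225*(1/161)) - 292 = (15/16 + 225/161) - 292 = 6015/2576 - 292 = -746177/2576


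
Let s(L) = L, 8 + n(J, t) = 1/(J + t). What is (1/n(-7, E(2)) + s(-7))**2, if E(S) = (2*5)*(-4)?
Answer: 7214596/142129 ≈ 50.761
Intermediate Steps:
E(S) = -40 (E(S) = 10*(-4) = -40)
n(J, t) = -8 + 1/(J + t)
(1/n(-7, E(2)) + s(-7))**2 = (1/((1 - 8*(-7) - 8*(-40))/(-7 - 40)) - 7)**2 = (1/((1 + 56 + 320)/(-47)) - 7)**2 = (1/(-1/47*377) - 7)**2 = (1/(-377/47) - 7)**2 = (-47/377 - 7)**2 = (-2686/377)**2 = 7214596/142129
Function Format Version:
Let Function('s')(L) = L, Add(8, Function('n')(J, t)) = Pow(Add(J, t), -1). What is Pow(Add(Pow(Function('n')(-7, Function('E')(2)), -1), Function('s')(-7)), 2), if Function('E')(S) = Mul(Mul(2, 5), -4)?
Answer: Rational(7214596, 142129) ≈ 50.761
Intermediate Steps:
Function('E')(S) = -40 (Function('E')(S) = Mul(10, -4) = -40)
Function('n')(J, t) = Add(-8, Pow(Add(J, t), -1))
Pow(Add(Pow(Function('n')(-7, Function('E')(2)), -1), Function('s')(-7)), 2) = Pow(Add(Pow(Mul(Pow(Add(-7, -40), -1), Add(1, Mul(-8, -7), Mul(-8, -40))), -1), -7), 2) = Pow(Add(Pow(Mul(Pow(-47, -1), Add(1, 56, 320)), -1), -7), 2) = Pow(Add(Pow(Mul(Rational(-1, 47), 377), -1), -7), 2) = Pow(Add(Pow(Rational(-377, 47), -1), -7), 2) = Pow(Add(Rational(-47, 377), -7), 2) = Pow(Rational(-2686, 377), 2) = Rational(7214596, 142129)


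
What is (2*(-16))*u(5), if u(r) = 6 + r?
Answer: -352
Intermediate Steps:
(2*(-16))*u(5) = (2*(-16))*(6 + 5) = -32*11 = -352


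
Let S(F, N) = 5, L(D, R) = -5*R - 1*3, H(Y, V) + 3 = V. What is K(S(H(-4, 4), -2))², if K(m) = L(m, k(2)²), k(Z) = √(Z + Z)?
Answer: 529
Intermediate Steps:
k(Z) = √2*√Z (k(Z) = √(2*Z) = √2*√Z)
H(Y, V) = -3 + V
L(D, R) = -3 - 5*R (L(D, R) = -5*R - 3 = -3 - 5*R)
K(m) = -23 (K(m) = -3 - 5*(√2*√2)² = -3 - 5*2² = -3 - 5*4 = -3 - 20 = -23)
K(S(H(-4, 4), -2))² = (-23)² = 529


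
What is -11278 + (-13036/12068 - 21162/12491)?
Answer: -425119897389/37685347 ≈ -11281.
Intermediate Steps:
-11278 + (-13036/12068 - 21162/12491) = -11278 + (-13036*1/12068 - 21162*1/12491) = -11278 + (-3259/3017 - 21162/12491) = -11278 - 104553923/37685347 = -425119897389/37685347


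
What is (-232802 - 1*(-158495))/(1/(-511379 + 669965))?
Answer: -11784049902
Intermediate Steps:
(-232802 - 1*(-158495))/(1/(-511379 + 669965)) = (-232802 + 158495)/(1/158586) = -74307/1/158586 = -74307*158586 = -11784049902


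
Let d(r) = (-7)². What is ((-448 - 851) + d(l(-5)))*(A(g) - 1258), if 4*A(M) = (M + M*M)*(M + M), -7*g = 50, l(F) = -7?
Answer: 606555000/343 ≈ 1.7684e+6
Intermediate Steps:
g = -50/7 (g = -⅐*50 = -50/7 ≈ -7.1429)
d(r) = 49
A(M) = M*(M + M²)/2 (A(M) = ((M + M*M)*(M + M))/4 = ((M + M²)*(2*M))/4 = (2*M*(M + M²))/4 = M*(M + M²)/2)
((-448 - 851) + d(l(-5)))*(A(g) - 1258) = ((-448 - 851) + 49)*((-50/7)²*(1 - 50/7)/2 - 1258) = (-1299 + 49)*((½)*(2500/49)*(-43/7) - 1258) = -1250*(-53750/343 - 1258) = -1250*(-485244/343) = 606555000/343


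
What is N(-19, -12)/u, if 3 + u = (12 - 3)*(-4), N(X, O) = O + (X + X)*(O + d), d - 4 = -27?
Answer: -1318/39 ≈ -33.795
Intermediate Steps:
d = -23 (d = 4 - 27 = -23)
N(X, O) = O + 2*X*(-23 + O) (N(X, O) = O + (X + X)*(O - 23) = O + (2*X)*(-23 + O) = O + 2*X*(-23 + O))
u = -39 (u = -3 + (12 - 3)*(-4) = -3 + 9*(-4) = -3 - 36 = -39)
N(-19, -12)/u = (-12 - 46*(-19) + 2*(-12)*(-19))/(-39) = (-12 + 874 + 456)*(-1/39) = 1318*(-1/39) = -1318/39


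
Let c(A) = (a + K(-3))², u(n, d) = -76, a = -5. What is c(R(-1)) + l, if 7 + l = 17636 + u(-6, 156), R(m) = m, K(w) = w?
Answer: 17617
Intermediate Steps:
l = 17553 (l = -7 + (17636 - 76) = -7 + 17560 = 17553)
c(A) = 64 (c(A) = (-5 - 3)² = (-8)² = 64)
c(R(-1)) + l = 64 + 17553 = 17617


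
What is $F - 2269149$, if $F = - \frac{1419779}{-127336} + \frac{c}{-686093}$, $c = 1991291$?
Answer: $- \frac{198241980233708281}{87364338248} \approx -2.2691 \cdot 10^{6}$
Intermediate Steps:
$F = \frac{720537402671}{87364338248}$ ($F = - \frac{1419779}{-127336} + \frac{1991291}{-686093} = \left(-1419779\right) \left(- \frac{1}{127336}\right) + 1991291 \left(- \frac{1}{686093}\right) = \frac{1419779}{127336} - \frac{1991291}{686093} = \frac{720537402671}{87364338248} \approx 8.2475$)
$F - 2269149 = \frac{720537402671}{87364338248} - 2269149 = - \frac{198241980233708281}{87364338248}$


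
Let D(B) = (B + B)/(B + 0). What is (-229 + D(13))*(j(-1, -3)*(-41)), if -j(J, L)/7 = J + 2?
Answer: -65149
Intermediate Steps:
j(J, L) = -14 - 7*J (j(J, L) = -7*(J + 2) = -7*(2 + J) = -14 - 7*J)
D(B) = 2 (D(B) = (2*B)/B = 2)
(-229 + D(13))*(j(-1, -3)*(-41)) = (-229 + 2)*((-14 - 7*(-1))*(-41)) = -227*(-14 + 7)*(-41) = -(-1589)*(-41) = -227*287 = -65149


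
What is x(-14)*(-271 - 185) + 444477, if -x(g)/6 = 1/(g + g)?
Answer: 3110655/7 ≈ 4.4438e+5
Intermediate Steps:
x(g) = -3/g (x(g) = -6/(g + g) = -6*1/(2*g) = -3/g)
x(-14)*(-271 - 185) + 444477 = (-3/(-14))*(-271 - 185) + 444477 = -3*(-1/14)*(-456) + 444477 = (3/14)*(-456) + 444477 = -684/7 + 444477 = 3110655/7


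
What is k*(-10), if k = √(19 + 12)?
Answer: -10*√31 ≈ -55.678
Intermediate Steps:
k = √31 ≈ 5.5678
k*(-10) = √31*(-10) = -10*√31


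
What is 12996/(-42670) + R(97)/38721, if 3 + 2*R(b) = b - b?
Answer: -167760707/550741690 ≈ -0.30461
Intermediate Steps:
R(b) = -3/2 (R(b) = -3/2 + (b - b)/2 = -3/2 + (1/2)*0 = -3/2 + 0 = -3/2)
12996/(-42670) + R(97)/38721 = 12996/(-42670) - 3/2/38721 = 12996*(-1/42670) - 3/2*1/38721 = -6498/21335 - 1/25814 = -167760707/550741690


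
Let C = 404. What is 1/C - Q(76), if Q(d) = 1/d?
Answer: -41/3838 ≈ -0.010683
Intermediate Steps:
1/C - Q(76) = 1/404 - 1/76 = -41/3838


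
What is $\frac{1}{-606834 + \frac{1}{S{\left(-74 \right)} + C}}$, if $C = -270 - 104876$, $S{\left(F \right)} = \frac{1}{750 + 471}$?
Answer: $- \frac{128383265}{77907330234231} \approx -1.6479 \cdot 10^{-6}$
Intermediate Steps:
$S{\left(F \right)} = \frac{1}{1221}$
$C = -105146$ ($C = -270 - 104876 = -105146$)
$\frac{1}{-606834 + \frac{1}{S{\left(-74 \right)} + C}} = \frac{1}{-606834 + \frac{1}{\frac{1}{1221} - 105146}} = \frac{1}{-606834 + \frac{1}{- \frac{128383265}{1221}}} = \frac{1}{-606834 - \frac{1221}{128383265}} = \frac{1}{- \frac{77907330234231}{128383265}} = - \frac{128383265}{77907330234231}$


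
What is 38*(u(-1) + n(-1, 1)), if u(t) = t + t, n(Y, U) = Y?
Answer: -114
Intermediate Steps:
u(t) = 2*t
38*(u(-1) + n(-1, 1)) = 38*(2*(-1) - 1) = 38*(-2 - 1) = 38*(-3) = -114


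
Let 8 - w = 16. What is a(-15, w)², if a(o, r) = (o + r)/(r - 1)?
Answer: 529/81 ≈ 6.5309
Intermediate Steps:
w = -8 (w = 8 - 1*16 = 8 - 16 = -8)
a(o, r) = (o + r)/(-1 + r)
a(-15, w)² = ((-15 - 8)/(-1 - 8))² = (-23/(-9))² = (-⅑*(-23))² = (23/9)² = 529/81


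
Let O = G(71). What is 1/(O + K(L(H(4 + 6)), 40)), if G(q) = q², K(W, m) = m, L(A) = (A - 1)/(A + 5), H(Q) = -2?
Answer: 1/5081 ≈ 0.00019681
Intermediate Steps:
L(A) = (-1 + A)/(5 + A)
O = 5041 (O = 71² = 5041)
1/(O + K(L(H(4 + 6)), 40)) = 1/(5041 + 40) = 1/5081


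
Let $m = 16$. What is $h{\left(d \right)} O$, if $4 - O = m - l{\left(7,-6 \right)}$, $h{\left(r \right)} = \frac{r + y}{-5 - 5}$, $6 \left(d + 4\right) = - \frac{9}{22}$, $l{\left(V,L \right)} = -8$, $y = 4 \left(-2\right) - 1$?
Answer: $- \frac{575}{22} \approx -26.136$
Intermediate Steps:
$y = -9$ ($y = -8 - 1 = -9$)
$d = - \frac{179}{44}$ ($d = -4 + \frac{\left(-9\right) \frac{1}{22}}{6} = -4 + \frac{1}{6} \left(- \frac{9}{22}\right) = -4 - \frac{3}{44} = - \frac{179}{44} \approx -4.0682$)
$h{\left(r \right)} = \frac{9}{10} - \frac{r}{10}$ ($h{\left(r \right)} = \frac{r - 9}{-5 - 5} = \frac{-9 + r}{-10} = \left(-9 + r\right) \left(- \frac{1}{10}\right) = \frac{9}{10} - \frac{r}{10}$)
$O = -20$ ($O = 4 - \left(16 - -8\right) = 4 - \left(16 + 8\right) = 4 - 24 = -20$)
$h{\left(d \right)} O = \left(\frac{9}{10} - - \frac{179}{440}\right) \left(-20\right) = \left(\frac{9}{10} + \frac{179}{440}\right) \left(-20\right) = \frac{115}{88} \left(-20\right) = - \frac{575}{22}$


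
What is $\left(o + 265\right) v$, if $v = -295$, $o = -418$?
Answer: $45135$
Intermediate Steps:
$\left(o + 265\right) v = \left(-418 + 265\right) \left(-295\right) = \left(-153\right) \left(-295\right) = 45135$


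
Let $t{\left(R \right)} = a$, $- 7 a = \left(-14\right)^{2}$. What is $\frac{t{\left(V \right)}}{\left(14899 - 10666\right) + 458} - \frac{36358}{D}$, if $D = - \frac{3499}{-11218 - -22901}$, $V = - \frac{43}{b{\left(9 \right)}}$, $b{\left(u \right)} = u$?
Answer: $\frac{1992598383202}{16413809} \approx 1.214 \cdot 10^{5}$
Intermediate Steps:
$V = - \frac{43}{9} \approx -4.7778$
$a = -28$ ($a = - \frac{\left(-14\right)^{2}}{7} = \left(- \frac{1}{7}\right) 196 = -28$)
$t{\left(R \right)} = -28$
$D = - \frac{3499}{11683}$ ($D = - \frac{3499}{-11218 + 22901} = - \frac{3499}{11683} \approx -0.29949$)
$\frac{t{\left(V \right)}}{\left(14899 - 10666\right) + 458} - \frac{36358}{D} = - \frac{28}{\left(14899 - 10666\right) + 458} - \frac{36358}{- \frac{3499}{11683}} = - \frac{28}{4233 + 458} - - \frac{424770514}{3499} = - \frac{28}{4691} + \frac{424770514}{3499} = \frac{1992598383202}{16413809}$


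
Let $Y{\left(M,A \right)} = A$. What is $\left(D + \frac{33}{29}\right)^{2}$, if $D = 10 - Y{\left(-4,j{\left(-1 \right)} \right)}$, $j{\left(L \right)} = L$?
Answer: $\frac{123904}{841} \approx 147.33$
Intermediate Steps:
$D = 11$ ($D = 10 - -1 = 10 + 1 = 11$)
$\left(D + \frac{33}{29}\right)^{2} = \left(11 + \frac{33}{29}\right)^{2} = \left(\frac{352}{29}\right)^{2} = \frac{123904}{841}$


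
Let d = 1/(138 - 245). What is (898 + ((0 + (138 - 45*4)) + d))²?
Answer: 8388911281/11449 ≈ 7.3272e+5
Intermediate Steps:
d = -1/107 (d = 1/(-107) = -1/107 ≈ -0.0093458)
(898 + ((0 + (138 - 45*4)) + d))² = (898 + ((0 + (138 - 45*4)) - 1/107))² = (898 + ((0 + (138 - 1*180)) - 1/107))² = (898 + ((0 + (138 - 180)) - 1/107))² = (898 + ((0 - 42) - 1/107))² = (898 + (-42 - 1/107))² = (898 - 4495/107)² = (91591/107)² = 8388911281/11449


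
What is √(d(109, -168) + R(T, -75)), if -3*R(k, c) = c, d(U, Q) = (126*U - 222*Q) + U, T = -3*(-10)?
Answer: 2*√12791 ≈ 226.19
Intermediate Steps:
T = 30
d(U, Q) = -222*Q + 127*U (d(U, Q) = (-222*Q + 126*U) + U = -222*Q + 127*U)
R(k, c) = -c/3
√(d(109, -168) + R(T, -75)) = √((-222*(-168) + 127*109) - ⅓*(-75)) = √((37296 + 13843) + 25) = √(51139 + 25) = √51164 = 2*√12791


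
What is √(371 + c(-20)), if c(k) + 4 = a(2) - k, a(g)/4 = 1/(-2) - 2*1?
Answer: √377 ≈ 19.416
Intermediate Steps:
a(g) = -10 (a(g) = 4*(1/(-2) - 2*1) = 4*(-½ - 2) = 4*(-5/2) = -10)
c(k) = -14 - k (c(k) = -4 + (-10 - k) = -14 - k)
√(371 + c(-20)) = √(371 + (-14 - 1*(-20))) = √(371 + (-14 + 20)) = √(371 + 6) = √377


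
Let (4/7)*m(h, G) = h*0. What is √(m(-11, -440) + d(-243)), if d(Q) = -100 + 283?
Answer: √183 ≈ 13.528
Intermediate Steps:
m(h, G) = 0 (m(h, G) = 7*(h*0)/4 = (7/4)*0 = 0)
d(Q) = 183
√(m(-11, -440) + d(-243)) = √(0 + 183) = √183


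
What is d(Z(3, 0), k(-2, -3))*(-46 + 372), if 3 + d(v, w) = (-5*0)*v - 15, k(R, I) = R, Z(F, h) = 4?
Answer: -5868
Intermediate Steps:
d(v, w) = -18 (d(v, w) = -3 + ((-5*0)*v - 15) = -3 + (0*v - 15) = -3 + (0 - 15) = -3 - 15 = -18)
d(Z(3, 0), k(-2, -3))*(-46 + 372) = -18*(-46 + 372) = -18*326 = -5868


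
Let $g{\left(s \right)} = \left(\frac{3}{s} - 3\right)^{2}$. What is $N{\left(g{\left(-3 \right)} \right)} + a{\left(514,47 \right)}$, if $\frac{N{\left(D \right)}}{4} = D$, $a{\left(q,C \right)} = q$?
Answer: $578$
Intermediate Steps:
$g{\left(s \right)} = \left(-3 + \frac{3}{s}\right)^{2}$
$N{\left(D \right)} = 4 D$
$N{\left(g{\left(-3 \right)} \right)} + a{\left(514,47 \right)} = 4 \frac{9 \left(-1 - 3\right)^{2}}{9} + 514 = 4 \cdot 9 \cdot \frac{1}{9} \left(-4\right)^{2} + 514 = 4 \cdot 9 \cdot \frac{1}{9} \cdot 16 + 514 = 4 \cdot 16 + 514 = 64 + 514 = 578$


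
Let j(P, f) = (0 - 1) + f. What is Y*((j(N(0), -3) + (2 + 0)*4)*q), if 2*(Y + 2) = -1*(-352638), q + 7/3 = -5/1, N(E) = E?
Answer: -15515896/3 ≈ -5.1720e+6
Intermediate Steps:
j(P, f) = -1 + f
q = -22/3 (q = -7/3 - 5/1 = -7/3 - 5*1 = -7/3 - 5 = -22/3 ≈ -7.3333)
Y = 176317 (Y = -2 + (-1*(-352638))/2 = -2 + (½)*352638 = -2 + 176319 = 176317)
Y*((j(N(0), -3) + (2 + 0)*4)*q) = 176317*(((-1 - 3) + (2 + 0)*4)*(-22/3)) = 176317*((-4 + 2*4)*(-22/3)) = 176317*((-4 + 8)*(-22/3)) = 176317*(4*(-22/3)) = 176317*(-88/3) = -15515896/3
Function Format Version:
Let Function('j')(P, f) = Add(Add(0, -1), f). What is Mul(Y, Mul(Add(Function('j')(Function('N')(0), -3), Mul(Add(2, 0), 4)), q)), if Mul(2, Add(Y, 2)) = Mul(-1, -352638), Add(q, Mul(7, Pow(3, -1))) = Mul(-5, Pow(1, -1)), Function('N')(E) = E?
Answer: Rational(-15515896, 3) ≈ -5.1720e+6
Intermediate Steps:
Function('j')(P, f) = Add(-1, f)
q = Rational(-22, 3) (q = Add(Rational(-7, 3), Mul(-5, Pow(1, -1))) = Add(Rational(-7, 3), Mul(-5, 1)) = Add(Rational(-7, 3), -5) = Rational(-22, 3) ≈ -7.3333)
Y = 176317 (Y = Add(-2, Mul(Rational(1, 2), Mul(-1, -352638))) = Add(-2, Mul(Rational(1, 2), 352638)) = Add(-2, 176319) = 176317)
Mul(Y, Mul(Add(Function('j')(Function('N')(0), -3), Mul(Add(2, 0), 4)), q)) = Mul(176317, Mul(Add(Add(-1, -3), Mul(Add(2, 0), 4)), Rational(-22, 3))) = Mul(176317, Mul(Add(-4, Mul(2, 4)), Rational(-22, 3))) = Mul(176317, Mul(Add(-4, 8), Rational(-22, 3))) = Mul(176317, Mul(4, Rational(-22, 3))) = Mul(176317, Rational(-88, 3)) = Rational(-15515896, 3)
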